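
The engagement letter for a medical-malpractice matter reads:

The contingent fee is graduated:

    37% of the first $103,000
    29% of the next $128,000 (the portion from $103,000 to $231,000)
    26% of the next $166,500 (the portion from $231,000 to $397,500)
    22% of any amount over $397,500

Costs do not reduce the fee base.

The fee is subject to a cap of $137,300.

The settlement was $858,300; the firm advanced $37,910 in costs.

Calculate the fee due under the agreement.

$137,300.00

Fee base is the gross recovery, $858,300; costs are reimbursed separately.
First $103,000 at 37% = $38,110.00
Next $128,000 at 29% = $37,120.00
Next $166,500 at 26% = $43,290.00
Remaining $460,800 at 22% = $101,376.00
Fee: $38,110.00 + $37,120.00 + $43,290.00 + $101,376.00 = $219,896.00
$219,896.00 exceeds the $137,300 cap, so the fee is capped at $137,300.00.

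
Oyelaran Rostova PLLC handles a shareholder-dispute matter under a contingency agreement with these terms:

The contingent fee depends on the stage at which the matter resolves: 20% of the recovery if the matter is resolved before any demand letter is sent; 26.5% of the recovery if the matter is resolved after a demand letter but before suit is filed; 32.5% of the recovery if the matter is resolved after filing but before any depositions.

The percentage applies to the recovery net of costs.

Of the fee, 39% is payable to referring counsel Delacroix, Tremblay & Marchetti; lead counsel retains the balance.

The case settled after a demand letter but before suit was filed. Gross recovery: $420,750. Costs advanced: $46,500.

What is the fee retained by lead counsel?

Fee base (net of costs): $420,750 − $46,500 = $374,250
The matter settled after a demand letter but before suit was filed, so the 26.5% rate applies.
$374,250 × 26.5% = $99,176.25
Referral share: 39% of $99,176.25 = $38,678.74; lead counsel retains $99,176.25 − $38,678.74 = $60,497.51.

$60,497.51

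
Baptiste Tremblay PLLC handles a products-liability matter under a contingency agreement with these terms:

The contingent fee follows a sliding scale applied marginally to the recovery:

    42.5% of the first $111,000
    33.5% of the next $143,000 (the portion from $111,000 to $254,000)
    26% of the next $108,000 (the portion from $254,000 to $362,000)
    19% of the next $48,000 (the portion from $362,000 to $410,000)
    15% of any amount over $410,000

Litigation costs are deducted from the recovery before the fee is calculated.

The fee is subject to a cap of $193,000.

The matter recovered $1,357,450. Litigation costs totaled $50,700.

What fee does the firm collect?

$193,000.00

Fee base (net of costs): $1,357,450 − $50,700 = $1,306,750
First $111,000 at 42.5% = $47,175.00
Next $143,000 at 33.5% = $47,905.00
Next $108,000 at 26% = $28,080.00
Next $48,000 at 19% = $9,120.00
Remaining $896,750 at 15% = $134,512.50
Fee: $47,175.00 + $47,905.00 + $28,080.00 + $9,120.00 + $134,512.50 = $266,792.50
$266,792.50 exceeds the $193,000 cap, so the fee is capped at $193,000.00.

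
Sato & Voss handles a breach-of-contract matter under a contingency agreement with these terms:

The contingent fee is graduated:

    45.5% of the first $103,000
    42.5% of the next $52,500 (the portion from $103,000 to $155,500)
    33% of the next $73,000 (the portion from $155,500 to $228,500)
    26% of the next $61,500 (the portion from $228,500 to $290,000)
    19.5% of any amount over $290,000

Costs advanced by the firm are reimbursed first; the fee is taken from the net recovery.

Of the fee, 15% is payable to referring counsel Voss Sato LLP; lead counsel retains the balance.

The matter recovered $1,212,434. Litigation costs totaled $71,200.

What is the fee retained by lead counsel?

$233,960.91

Fee base (net of costs): $1,212,434 − $71,200 = $1,141,234
First $103,000 at 45.5% = $46,865.00
Next $52,500 at 42.5% = $22,312.50
Next $73,000 at 33% = $24,090.00
Next $61,500 at 26% = $15,990.00
Remaining $851,234 at 19.5% = $165,990.63
Fee: $46,865.00 + $22,312.50 + $24,090.00 + $15,990.00 + $165,990.63 = $275,248.13
Referral share: 15% of $275,248.13 = $41,287.22; lead counsel retains $275,248.13 − $41,287.22 = $233,960.91.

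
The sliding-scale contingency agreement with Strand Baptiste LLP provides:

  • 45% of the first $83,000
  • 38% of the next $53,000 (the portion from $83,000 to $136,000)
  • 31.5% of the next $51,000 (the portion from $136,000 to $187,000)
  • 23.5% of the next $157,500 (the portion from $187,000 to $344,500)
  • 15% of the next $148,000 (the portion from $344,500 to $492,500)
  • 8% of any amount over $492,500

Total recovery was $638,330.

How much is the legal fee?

$144,433.90

First $83,000 at 45% = $37,350.00
Next $53,000 at 38% = $20,140.00
Next $51,000 at 31.5% = $16,065.00
Next $157,500 at 23.5% = $37,012.50
Next $148,000 at 15% = $22,200.00
Remaining $145,830 at 8% = $11,666.40
Fee: $37,350.00 + $20,140.00 + $16,065.00 + $37,012.50 + $22,200.00 + $11,666.40 = $144,433.90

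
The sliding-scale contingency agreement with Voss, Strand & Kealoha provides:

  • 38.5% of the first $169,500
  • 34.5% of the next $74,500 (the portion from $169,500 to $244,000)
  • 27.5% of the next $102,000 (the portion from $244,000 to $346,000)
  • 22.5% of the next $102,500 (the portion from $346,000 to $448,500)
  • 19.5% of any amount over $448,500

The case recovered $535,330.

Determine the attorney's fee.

First $169,500 at 38.5% = $65,257.50
Next $74,500 at 34.5% = $25,702.50
Next $102,000 at 27.5% = $28,050.00
Next $102,500 at 22.5% = $23,062.50
Remaining $86,830 at 19.5% = $16,931.85
Fee: $65,257.50 + $25,702.50 + $28,050.00 + $23,062.50 + $16,931.85 = $159,004.35

$159,004.35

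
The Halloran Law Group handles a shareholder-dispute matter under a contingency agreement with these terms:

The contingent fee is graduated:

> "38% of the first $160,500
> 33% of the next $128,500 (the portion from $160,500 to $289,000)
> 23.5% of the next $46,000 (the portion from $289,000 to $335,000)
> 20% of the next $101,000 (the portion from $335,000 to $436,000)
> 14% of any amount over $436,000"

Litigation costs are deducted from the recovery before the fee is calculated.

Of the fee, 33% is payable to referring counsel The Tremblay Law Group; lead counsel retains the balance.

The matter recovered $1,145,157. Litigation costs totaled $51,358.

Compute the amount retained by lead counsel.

$151,752.90

Fee base (net of costs): $1,145,157 − $51,358 = $1,093,799
First $160,500 at 38% = $60,990.00
Next $128,500 at 33% = $42,405.00
Next $46,000 at 23.5% = $10,810.00
Next $101,000 at 20% = $20,200.00
Remaining $657,799 at 14% = $92,091.86
Fee: $60,990.00 + $42,405.00 + $10,810.00 + $20,200.00 + $92,091.86 = $226,496.86
Referral share: 33% of $226,496.86 = $74,743.96; lead counsel retains $226,496.86 − $74,743.96 = $151,752.90.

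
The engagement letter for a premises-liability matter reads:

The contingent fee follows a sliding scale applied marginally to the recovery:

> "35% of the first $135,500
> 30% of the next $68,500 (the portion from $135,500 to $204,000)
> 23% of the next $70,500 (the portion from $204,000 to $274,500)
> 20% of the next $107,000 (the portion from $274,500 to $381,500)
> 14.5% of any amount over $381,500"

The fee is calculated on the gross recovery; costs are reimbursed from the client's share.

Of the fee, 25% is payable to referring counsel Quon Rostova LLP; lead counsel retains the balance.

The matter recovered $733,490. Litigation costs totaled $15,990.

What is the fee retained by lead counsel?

$117,471.41

Fee base is the gross recovery, $733,490; costs are reimbursed separately.
First $135,500 at 35% = $47,425.00
Next $68,500 at 30% = $20,550.00
Next $70,500 at 23% = $16,215.00
Next $107,000 at 20% = $21,400.00
Remaining $351,990 at 14.5% = $51,038.55
Fee: $47,425.00 + $20,550.00 + $16,215.00 + $21,400.00 + $51,038.55 = $156,628.55
Referral share: 25% of $156,628.55 = $39,157.14; lead counsel retains $156,628.55 − $39,157.14 = $117,471.41.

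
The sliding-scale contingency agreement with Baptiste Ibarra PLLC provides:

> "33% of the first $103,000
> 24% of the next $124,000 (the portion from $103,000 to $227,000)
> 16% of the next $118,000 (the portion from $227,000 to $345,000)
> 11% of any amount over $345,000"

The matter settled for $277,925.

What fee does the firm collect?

First $103,000 at 33% = $33,990.00
Next $124,000 at 24% = $29,760.00
Remaining $50,925 at 16% = $8,148.00
Fee: $33,990.00 + $29,760.00 + $8,148.00 = $71,898.00

$71,898.00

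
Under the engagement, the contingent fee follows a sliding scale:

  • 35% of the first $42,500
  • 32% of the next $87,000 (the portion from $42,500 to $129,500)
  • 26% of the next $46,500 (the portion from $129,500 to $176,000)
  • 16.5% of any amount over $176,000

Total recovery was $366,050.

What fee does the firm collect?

First $42,500 at 35% = $14,875.00
Next $87,000 at 32% = $27,840.00
Next $46,500 at 26% = $12,090.00
Remaining $190,050 at 16.5% = $31,358.25
Fee: $14,875.00 + $27,840.00 + $12,090.00 + $31,358.25 = $86,163.25

$86,163.25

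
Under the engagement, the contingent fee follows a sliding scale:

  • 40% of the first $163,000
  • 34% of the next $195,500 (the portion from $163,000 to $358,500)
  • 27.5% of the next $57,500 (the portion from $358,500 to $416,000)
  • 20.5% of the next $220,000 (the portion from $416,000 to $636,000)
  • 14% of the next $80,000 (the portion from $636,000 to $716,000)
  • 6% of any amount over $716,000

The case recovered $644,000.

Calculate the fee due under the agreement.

$193,702.50

First $163,000 at 40% = $65,200.00
Next $195,500 at 34% = $66,470.00
Next $57,500 at 27.5% = $15,812.50
Next $220,000 at 20.5% = $45,100.00
Remaining $8,000 at 14% = $1,120.00
Fee: $65,200.00 + $66,470.00 + $15,812.50 + $45,100.00 + $1,120.00 = $193,702.50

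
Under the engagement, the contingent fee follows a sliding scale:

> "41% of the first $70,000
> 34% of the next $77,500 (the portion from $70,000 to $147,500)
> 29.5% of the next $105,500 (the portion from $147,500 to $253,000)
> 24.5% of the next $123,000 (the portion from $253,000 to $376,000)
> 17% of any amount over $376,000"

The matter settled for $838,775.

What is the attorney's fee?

$194,979.25

First $70,000 at 41% = $28,700.00
Next $77,500 at 34% = $26,350.00
Next $105,500 at 29.5% = $31,122.50
Next $123,000 at 24.5% = $30,135.00
Remaining $462,775 at 17% = $78,671.75
Fee: $28,700.00 + $26,350.00 + $31,122.50 + $30,135.00 + $78,671.75 = $194,979.25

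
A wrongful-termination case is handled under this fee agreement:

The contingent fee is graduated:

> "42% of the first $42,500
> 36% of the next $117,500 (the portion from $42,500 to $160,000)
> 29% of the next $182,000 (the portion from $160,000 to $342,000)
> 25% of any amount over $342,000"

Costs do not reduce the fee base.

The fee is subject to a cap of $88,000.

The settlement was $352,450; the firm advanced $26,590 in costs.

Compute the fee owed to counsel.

$88,000.00

Fee base is the gross recovery, $352,450; costs are reimbursed separately.
First $42,500 at 42% = $17,850.00
Next $117,500 at 36% = $42,300.00
Next $182,000 at 29% = $52,780.00
Remaining $10,450 at 25% = $2,612.50
Fee: $17,850.00 + $42,300.00 + $52,780.00 + $2,612.50 = $115,542.50
$115,542.50 exceeds the $88,000 cap, so the fee is capped at $88,000.00.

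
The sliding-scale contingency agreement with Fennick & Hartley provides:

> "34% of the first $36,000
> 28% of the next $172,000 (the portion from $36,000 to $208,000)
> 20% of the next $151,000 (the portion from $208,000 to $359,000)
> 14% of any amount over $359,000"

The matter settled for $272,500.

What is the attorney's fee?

$73,300.00

First $36,000 at 34% = $12,240.00
Next $172,000 at 28% = $48,160.00
Remaining $64,500 at 20% = $12,900.00
Fee: $12,240.00 + $48,160.00 + $12,900.00 = $73,300.00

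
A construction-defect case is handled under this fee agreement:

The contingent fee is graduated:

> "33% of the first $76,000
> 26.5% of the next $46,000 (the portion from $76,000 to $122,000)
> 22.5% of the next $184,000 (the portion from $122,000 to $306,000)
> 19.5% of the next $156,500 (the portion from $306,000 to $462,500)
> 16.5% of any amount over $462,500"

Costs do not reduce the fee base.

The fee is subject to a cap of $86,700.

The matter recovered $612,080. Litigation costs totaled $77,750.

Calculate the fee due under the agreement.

$86,700.00

Fee base is the gross recovery, $612,080; costs are reimbursed separately.
First $76,000 at 33% = $25,080.00
Next $46,000 at 26.5% = $12,190.00
Next $184,000 at 22.5% = $41,400.00
Next $156,500 at 19.5% = $30,517.50
Remaining $149,580 at 16.5% = $24,680.70
Fee: $25,080.00 + $12,190.00 + $41,400.00 + $30,517.50 + $24,680.70 = $133,868.20
$133,868.20 exceeds the $86,700 cap, so the fee is capped at $86,700.00.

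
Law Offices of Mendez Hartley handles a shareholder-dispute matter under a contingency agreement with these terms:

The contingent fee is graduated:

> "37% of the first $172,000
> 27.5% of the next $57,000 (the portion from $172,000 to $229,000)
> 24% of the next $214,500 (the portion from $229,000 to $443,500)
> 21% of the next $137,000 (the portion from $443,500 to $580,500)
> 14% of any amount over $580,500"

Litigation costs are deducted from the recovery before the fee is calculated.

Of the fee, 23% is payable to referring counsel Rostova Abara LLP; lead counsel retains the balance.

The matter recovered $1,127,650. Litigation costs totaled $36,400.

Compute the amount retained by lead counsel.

$177,923.90

Fee base (net of costs): $1,127,650 − $36,400 = $1,091,250
First $172,000 at 37% = $63,640.00
Next $57,000 at 27.5% = $15,675.00
Next $214,500 at 24% = $51,480.00
Next $137,000 at 21% = $28,770.00
Remaining $510,750 at 14% = $71,505.00
Fee: $63,640.00 + $15,675.00 + $51,480.00 + $28,770.00 + $71,505.00 = $231,070.00
Referral share: 23% of $231,070.00 = $53,146.10; lead counsel retains $231,070.00 − $53,146.10 = $177,923.90.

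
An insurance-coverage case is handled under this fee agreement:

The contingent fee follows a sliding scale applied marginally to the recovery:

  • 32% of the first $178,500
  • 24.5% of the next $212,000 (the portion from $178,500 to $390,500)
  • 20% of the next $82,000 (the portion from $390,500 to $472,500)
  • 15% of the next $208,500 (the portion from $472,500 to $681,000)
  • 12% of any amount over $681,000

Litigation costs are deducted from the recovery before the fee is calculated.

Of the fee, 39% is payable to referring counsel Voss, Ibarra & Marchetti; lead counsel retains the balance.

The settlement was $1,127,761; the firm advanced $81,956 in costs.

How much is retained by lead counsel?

Fee base (net of costs): $1,127,761 − $81,956 = $1,045,805
First $178,500 at 32% = $57,120.00
Next $212,000 at 24.5% = $51,940.00
Next $82,000 at 20% = $16,400.00
Next $208,500 at 15% = $31,275.00
Remaining $364,805 at 12% = $43,776.60
Fee: $57,120.00 + $51,940.00 + $16,400.00 + $31,275.00 + $43,776.60 = $200,511.60
Referral share: 39% of $200,511.60 = $78,199.52; lead counsel retains $200,511.60 − $78,199.52 = $122,312.08.

$122,312.08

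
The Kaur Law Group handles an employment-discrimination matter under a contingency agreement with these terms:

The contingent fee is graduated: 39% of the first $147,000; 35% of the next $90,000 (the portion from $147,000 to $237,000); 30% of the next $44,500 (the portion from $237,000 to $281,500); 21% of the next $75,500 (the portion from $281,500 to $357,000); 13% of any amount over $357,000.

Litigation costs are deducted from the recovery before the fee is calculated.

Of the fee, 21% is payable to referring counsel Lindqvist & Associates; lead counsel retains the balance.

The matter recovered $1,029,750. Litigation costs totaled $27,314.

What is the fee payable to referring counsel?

$42,407.75

Fee base (net of costs): $1,029,750 − $27,314 = $1,002,436
First $147,000 at 39% = $57,330.00
Next $90,000 at 35% = $31,500.00
Next $44,500 at 30% = $13,350.00
Next $75,500 at 21% = $15,855.00
Remaining $645,436 at 13% = $83,906.68
Fee: $57,330.00 + $31,500.00 + $13,350.00 + $15,855.00 + $83,906.68 = $201,941.68
Referral share: 21% of $201,941.68 = $42,407.75; lead counsel retains $201,941.68 − $42,407.75 = $159,533.93.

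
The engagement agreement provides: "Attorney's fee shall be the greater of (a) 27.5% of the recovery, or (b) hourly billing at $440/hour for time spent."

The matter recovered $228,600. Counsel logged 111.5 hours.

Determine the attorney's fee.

$62,865.00

(a) 27.5% of $228,600 = $62,865.00
(b) 111.5 × $440 = $49,060.00
The greater is (a): $62,865.00.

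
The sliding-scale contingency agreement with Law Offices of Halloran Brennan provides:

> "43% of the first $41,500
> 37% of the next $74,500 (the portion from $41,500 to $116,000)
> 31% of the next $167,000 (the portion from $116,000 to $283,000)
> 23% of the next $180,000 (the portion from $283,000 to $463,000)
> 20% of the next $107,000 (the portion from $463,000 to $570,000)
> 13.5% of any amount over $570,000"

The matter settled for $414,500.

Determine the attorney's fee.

First $41,500 at 43% = $17,845.00
Next $74,500 at 37% = $27,565.00
Next $167,000 at 31% = $51,770.00
Remaining $131,500 at 23% = $30,245.00
Fee: $17,845.00 + $27,565.00 + $51,770.00 + $30,245.00 = $127,425.00

$127,425.00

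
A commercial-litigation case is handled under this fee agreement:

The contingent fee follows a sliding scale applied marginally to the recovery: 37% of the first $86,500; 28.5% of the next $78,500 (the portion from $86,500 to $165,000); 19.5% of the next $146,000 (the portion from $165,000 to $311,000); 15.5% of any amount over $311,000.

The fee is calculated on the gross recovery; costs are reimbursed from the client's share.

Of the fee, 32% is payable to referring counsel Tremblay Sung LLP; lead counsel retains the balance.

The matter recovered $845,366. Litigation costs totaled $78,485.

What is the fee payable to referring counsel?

$53,015.75

Fee base is the gross recovery, $845,366; costs are reimbursed separately.
First $86,500 at 37% = $32,005.00
Next $78,500 at 28.5% = $22,372.50
Next $146,000 at 19.5% = $28,470.00
Remaining $534,366 at 15.5% = $82,826.73
Fee: $32,005.00 + $22,372.50 + $28,470.00 + $82,826.73 = $165,674.23
Referral share: 32% of $165,674.23 = $53,015.75; lead counsel retains $165,674.23 − $53,015.75 = $112,658.48.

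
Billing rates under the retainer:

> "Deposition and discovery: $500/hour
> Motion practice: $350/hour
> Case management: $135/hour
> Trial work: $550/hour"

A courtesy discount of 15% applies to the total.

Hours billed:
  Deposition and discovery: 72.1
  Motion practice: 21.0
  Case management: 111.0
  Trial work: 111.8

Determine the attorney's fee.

$101,893.75

Deposition and discovery: 72.1 × $500 = $36,050.00
Motion practice: 21.0 × $350 = $7,350.00
Case management: 111.0 × $135 = $14,985.00
Trial work: 111.8 × $550 = $61,490.00
Subtotal: $119,875.00
Less 15% discount: −$17,981.25
Total: $119,875.00 − $17,981.25 = $101,893.75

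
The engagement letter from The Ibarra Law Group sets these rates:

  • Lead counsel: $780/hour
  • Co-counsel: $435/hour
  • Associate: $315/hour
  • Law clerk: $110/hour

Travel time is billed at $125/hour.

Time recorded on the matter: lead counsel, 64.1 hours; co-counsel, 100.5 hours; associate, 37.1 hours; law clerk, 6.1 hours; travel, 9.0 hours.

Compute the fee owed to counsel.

Lead counsel: 64.1 × $780 = $49,998.00
Co-counsel: 100.5 × $435 = $43,717.50
Associate: 37.1 × $315 = $11,686.50
Law clerk: 6.1 × $110 = $671.00
Subtotal: $49,998.00 + $43,717.50 + $11,686.50 + $671.00 = $106,073.00
Travel: 9.0 × $125 = $1,125.00
Total: $106,073.00 + $1,125.00 = $107,198.00

$107,198.00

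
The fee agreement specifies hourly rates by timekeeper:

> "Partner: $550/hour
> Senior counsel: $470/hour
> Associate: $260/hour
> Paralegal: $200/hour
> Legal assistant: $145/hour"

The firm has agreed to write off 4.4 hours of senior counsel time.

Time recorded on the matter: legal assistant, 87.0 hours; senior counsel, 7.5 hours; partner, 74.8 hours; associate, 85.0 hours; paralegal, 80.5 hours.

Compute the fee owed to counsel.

Partner: 74.8 × $550 = $41,140.00
Senior counsel: 7.5 × $470 = $3,525.00
Associate: 85.0 × $260 = $22,100.00
Paralegal: 80.5 × $200 = $16,100.00
Legal assistant: 87.0 × $145 = $12,615.00
Subtotal: $95,480.00
Write-off: 4.4 × $470 = $2,068.00
Total: $95,480.00 − $2,068.00 = $93,412.00

$93,412.00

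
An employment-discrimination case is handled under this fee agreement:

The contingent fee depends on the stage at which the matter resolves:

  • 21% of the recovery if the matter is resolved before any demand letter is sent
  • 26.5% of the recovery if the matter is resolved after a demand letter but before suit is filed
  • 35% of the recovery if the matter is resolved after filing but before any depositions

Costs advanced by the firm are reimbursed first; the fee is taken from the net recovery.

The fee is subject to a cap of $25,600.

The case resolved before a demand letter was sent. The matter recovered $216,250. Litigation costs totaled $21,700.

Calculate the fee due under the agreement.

Fee base (net of costs): $216,250 − $21,700 = $194,550
The matter resolved before a demand letter was sent, so the 21% rate applies.
$194,550 × 21% = $40,855.50
$40,855.50 exceeds the $25,600 cap, so the fee is capped at $25,600.00.

$25,600.00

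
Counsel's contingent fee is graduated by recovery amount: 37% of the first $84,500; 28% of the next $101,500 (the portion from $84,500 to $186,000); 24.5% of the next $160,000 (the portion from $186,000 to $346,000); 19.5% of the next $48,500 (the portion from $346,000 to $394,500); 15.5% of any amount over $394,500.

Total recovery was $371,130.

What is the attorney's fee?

First $84,500 at 37% = $31,265.00
Next $101,500 at 28% = $28,420.00
Next $160,000 at 24.5% = $39,200.00
Remaining $25,130 at 19.5% = $4,900.35
Fee: $31,265.00 + $28,420.00 + $39,200.00 + $4,900.35 = $103,785.35

$103,785.35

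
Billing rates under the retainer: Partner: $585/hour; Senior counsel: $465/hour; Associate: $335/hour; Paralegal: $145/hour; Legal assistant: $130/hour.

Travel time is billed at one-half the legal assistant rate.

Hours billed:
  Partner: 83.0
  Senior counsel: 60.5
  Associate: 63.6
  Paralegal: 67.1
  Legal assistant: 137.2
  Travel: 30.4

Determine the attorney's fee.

Partner: 83.0 × $585 = $48,555.00
Senior counsel: 60.5 × $465 = $28,132.50
Associate: 63.6 × $335 = $21,306.00
Paralegal: 67.1 × $145 = $9,729.50
Legal assistant: 137.2 × $130 = $17,836.00
Subtotal: $48,555.00 + $28,132.50 + $21,306.00 + $9,729.50 + $17,836.00 = $125,559.00
Travel: 30.4 × ($130 ÷ 2) = 30.4 × $65.00 = $1,976.00
Total: $125,559.00 + $1,976.00 = $127,535.00

$127,535.00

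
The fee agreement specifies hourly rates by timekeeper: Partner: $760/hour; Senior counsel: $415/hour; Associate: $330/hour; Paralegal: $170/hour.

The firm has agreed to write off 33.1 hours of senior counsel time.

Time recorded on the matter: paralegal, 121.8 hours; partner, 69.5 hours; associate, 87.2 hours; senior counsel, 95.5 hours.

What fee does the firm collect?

Partner: 69.5 × $760 = $52,820.00
Senior counsel: 95.5 × $415 = $39,632.50
Associate: 87.2 × $330 = $28,776.00
Paralegal: 121.8 × $170 = $20,706.00
Subtotal: $141,934.50
Write-off: 33.1 × $415 = $13,736.50
Total: $141,934.50 − $13,736.50 = $128,198.00

$128,198.00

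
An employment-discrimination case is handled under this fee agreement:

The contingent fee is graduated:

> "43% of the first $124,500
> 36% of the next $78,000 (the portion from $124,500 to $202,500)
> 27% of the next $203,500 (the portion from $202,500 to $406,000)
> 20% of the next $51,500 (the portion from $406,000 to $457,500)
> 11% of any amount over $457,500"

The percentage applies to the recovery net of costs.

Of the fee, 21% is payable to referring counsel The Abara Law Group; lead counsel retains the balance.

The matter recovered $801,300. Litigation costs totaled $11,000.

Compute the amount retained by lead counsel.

Fee base (net of costs): $801,300 − $11,000 = $790,300
First $124,500 at 43% = $53,535.00
Next $78,000 at 36% = $28,080.00
Next $203,500 at 27% = $54,945.00
Next $51,500 at 20% = $10,300.00
Remaining $332,800 at 11% = $36,608.00
Fee: $53,535.00 + $28,080.00 + $54,945.00 + $10,300.00 + $36,608.00 = $183,468.00
Referral share: 21% of $183,468.00 = $38,528.28; lead counsel retains $183,468.00 − $38,528.28 = $144,939.72.

$144,939.72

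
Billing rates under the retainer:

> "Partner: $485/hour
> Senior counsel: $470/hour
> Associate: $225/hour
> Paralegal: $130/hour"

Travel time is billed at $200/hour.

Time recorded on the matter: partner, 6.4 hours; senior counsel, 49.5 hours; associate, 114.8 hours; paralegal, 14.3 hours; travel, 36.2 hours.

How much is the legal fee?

$61,298.00

Partner: 6.4 × $485 = $3,104.00
Senior counsel: 49.5 × $470 = $23,265.00
Associate: 114.8 × $225 = $25,830.00
Paralegal: 14.3 × $130 = $1,859.00
Subtotal: $3,104.00 + $23,265.00 + $25,830.00 + $1,859.00 = $54,058.00
Travel: 36.2 × $200 = $7,240.00
Total: $54,058.00 + $7,240.00 = $61,298.00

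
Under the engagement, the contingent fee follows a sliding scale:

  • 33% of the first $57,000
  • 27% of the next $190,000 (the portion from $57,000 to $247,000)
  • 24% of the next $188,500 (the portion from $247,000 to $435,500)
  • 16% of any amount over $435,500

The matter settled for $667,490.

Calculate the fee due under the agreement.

$152,468.40

First $57,000 at 33% = $18,810.00
Next $190,000 at 27% = $51,300.00
Next $188,500 at 24% = $45,240.00
Remaining $231,990 at 16% = $37,118.40
Fee: $18,810.00 + $51,300.00 + $45,240.00 + $37,118.40 = $152,468.40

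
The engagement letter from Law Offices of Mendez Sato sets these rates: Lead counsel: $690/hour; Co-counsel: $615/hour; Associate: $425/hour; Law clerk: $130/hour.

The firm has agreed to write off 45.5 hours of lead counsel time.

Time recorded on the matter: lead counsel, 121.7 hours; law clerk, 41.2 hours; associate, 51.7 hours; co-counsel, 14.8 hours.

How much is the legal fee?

Lead counsel: 121.7 × $690 = $83,973.00
Co-counsel: 14.8 × $615 = $9,102.00
Associate: 51.7 × $425 = $21,972.50
Law clerk: 41.2 × $130 = $5,356.00
Subtotal: $120,403.50
Write-off: 45.5 × $690 = $31,395.00
Total: $120,403.50 − $31,395.00 = $89,008.50

$89,008.50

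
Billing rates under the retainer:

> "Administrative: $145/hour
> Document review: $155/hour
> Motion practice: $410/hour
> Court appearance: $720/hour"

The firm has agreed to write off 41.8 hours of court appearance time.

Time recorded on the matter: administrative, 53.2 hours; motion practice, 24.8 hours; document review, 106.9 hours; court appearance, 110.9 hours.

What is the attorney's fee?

$84,203.50

Administrative: 53.2 × $145 = $7,714.00
Document review: 106.9 × $155 = $16,569.50
Motion practice: 24.8 × $410 = $10,168.00
Court appearance: 110.9 × $720 = $79,848.00
Subtotal: $114,299.50
Write-off: 41.8 × $720 = $30,096.00
Total: $114,299.50 − $30,096.00 = $84,203.50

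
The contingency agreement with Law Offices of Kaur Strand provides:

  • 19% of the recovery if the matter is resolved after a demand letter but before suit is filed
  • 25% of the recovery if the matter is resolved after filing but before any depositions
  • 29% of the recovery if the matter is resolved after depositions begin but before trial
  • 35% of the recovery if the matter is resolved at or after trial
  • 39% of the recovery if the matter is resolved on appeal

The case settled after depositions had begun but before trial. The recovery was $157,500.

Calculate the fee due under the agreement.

$45,675.00

The matter settled after depositions had begun but before trial, so the 29% rate applies.
$157,500 × 29% = $45,675.00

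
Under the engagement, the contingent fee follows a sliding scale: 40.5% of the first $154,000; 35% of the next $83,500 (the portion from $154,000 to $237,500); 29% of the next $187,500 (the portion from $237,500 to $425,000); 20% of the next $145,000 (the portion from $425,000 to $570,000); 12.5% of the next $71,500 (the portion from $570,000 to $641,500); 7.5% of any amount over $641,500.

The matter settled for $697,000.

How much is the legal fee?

$188,070.00

First $154,000 at 40.5% = $62,370.00
Next $83,500 at 35% = $29,225.00
Next $187,500 at 29% = $54,375.00
Next $145,000 at 20% = $29,000.00
Next $71,500 at 12.5% = $8,937.50
Remaining $55,500 at 7.5% = $4,162.50
Fee: $62,370.00 + $29,225.00 + $54,375.00 + $29,000.00 + $8,937.50 + $4,162.50 = $188,070.00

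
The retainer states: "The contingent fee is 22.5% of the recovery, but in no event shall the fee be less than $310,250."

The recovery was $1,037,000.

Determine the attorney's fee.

$310,250.00

22.5% of $1,037,000 = $233,325.00
That is below the $310,250 minimum, so the minimum applies.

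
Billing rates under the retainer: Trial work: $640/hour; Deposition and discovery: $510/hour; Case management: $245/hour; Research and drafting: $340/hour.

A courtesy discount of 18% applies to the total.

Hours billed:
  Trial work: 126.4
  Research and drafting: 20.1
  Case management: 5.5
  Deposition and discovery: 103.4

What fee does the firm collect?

$116,285.43

Trial work: 126.4 × $640 = $80,896.00
Deposition and discovery: 103.4 × $510 = $52,734.00
Case management: 5.5 × $245 = $1,347.50
Research and drafting: 20.1 × $340 = $6,834.00
Subtotal: $141,811.50
Less 18% discount: −$25,526.07
Total: $141,811.50 − $25,526.07 = $116,285.43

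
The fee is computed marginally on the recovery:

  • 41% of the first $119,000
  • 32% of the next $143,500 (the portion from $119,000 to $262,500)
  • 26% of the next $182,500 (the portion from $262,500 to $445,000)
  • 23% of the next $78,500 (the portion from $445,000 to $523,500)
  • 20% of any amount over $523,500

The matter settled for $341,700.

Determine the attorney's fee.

$115,302.00

First $119,000 at 41% = $48,790.00
Next $143,500 at 32% = $45,920.00
Remaining $79,200 at 26% = $20,592.00
Fee: $48,790.00 + $45,920.00 + $20,592.00 = $115,302.00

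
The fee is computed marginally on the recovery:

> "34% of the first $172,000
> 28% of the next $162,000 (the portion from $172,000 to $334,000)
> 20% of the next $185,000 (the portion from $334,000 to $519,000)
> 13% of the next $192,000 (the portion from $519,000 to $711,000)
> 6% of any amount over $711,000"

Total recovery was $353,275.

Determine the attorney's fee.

$107,695.00

First $172,000 at 34% = $58,480.00
Next $162,000 at 28% = $45,360.00
Remaining $19,275 at 20% = $3,855.00
Fee: $58,480.00 + $45,360.00 + $3,855.00 = $107,695.00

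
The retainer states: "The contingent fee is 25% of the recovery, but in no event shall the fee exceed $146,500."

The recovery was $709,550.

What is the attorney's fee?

25% of $709,550 = $177,387.50
That exceeds the $146,500 cap, so the fee is capped at $146,500.

$146,500.00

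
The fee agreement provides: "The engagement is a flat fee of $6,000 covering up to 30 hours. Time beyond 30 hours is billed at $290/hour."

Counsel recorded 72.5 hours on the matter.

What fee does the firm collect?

Flat fee: $6,000.00
Excess hours: 72.5 − 30 = 42.5
Overrun: 42.5 × $290 = $12,325.00
Total: $6,000.00 + $12,325.00 = $18,325.00

$18,325.00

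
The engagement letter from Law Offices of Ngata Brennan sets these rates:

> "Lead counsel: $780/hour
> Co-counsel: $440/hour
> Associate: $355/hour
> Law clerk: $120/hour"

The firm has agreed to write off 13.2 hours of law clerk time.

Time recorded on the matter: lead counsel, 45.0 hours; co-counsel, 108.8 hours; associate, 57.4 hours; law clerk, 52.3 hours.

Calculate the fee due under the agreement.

$108,041.00

Lead counsel: 45.0 × $780 = $35,100.00
Co-counsel: 108.8 × $440 = $47,872.00
Associate: 57.4 × $355 = $20,377.00
Law clerk: 52.3 × $120 = $6,276.00
Subtotal: $109,625.00
Write-off: 13.2 × $120 = $1,584.00
Total: $109,625.00 − $1,584.00 = $108,041.00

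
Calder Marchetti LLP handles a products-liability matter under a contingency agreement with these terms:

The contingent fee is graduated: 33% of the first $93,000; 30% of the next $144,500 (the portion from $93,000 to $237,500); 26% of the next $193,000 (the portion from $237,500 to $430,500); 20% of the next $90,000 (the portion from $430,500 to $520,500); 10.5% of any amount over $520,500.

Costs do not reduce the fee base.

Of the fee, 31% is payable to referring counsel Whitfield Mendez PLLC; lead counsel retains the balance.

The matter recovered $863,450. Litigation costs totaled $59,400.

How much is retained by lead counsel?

Fee base is the gross recovery, $863,450; costs are reimbursed separately.
First $93,000 at 33% = $30,690.00
Next $144,500 at 30% = $43,350.00
Next $193,000 at 26% = $50,180.00
Next $90,000 at 20% = $18,000.00
Remaining $342,950 at 10.5% = $36,009.75
Fee: $30,690.00 + $43,350.00 + $50,180.00 + $18,000.00 + $36,009.75 = $178,229.75
Referral share: 31% of $178,229.75 = $55,251.22; lead counsel retains $178,229.75 − $55,251.22 = $122,978.53.

$122,978.53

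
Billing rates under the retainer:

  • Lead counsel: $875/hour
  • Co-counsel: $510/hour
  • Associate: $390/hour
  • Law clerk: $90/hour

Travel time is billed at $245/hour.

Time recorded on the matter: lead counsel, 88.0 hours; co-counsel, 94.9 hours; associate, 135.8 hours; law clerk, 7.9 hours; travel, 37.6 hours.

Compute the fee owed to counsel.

Lead counsel: 88.0 × $875 = $77,000.00
Co-counsel: 94.9 × $510 = $48,399.00
Associate: 135.8 × $390 = $52,962.00
Law clerk: 7.9 × $90 = $711.00
Subtotal: $77,000.00 + $48,399.00 + $52,962.00 + $711.00 = $179,072.00
Travel: 37.6 × $245 = $9,212.00
Total: $179,072.00 + $9,212.00 = $188,284.00

$188,284.00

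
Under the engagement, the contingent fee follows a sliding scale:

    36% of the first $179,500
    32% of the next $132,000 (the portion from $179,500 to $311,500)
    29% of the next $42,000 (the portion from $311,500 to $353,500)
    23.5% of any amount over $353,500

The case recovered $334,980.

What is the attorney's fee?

$113,669.20

First $179,500 at 36% = $64,620.00
Next $132,000 at 32% = $42,240.00
Remaining $23,480 at 29% = $6,809.20
Fee: $64,620.00 + $42,240.00 + $6,809.20 = $113,669.20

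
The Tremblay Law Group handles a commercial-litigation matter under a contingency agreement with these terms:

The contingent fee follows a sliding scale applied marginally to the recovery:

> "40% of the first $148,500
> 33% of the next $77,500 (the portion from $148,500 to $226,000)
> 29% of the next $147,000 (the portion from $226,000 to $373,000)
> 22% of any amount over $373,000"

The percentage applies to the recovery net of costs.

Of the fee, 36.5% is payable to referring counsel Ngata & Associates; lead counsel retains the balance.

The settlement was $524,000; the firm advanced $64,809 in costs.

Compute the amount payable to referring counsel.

Fee base (net of costs): $524,000 − $64,809 = $459,191
First $148,500 at 40% = $59,400.00
Next $77,500 at 33% = $25,575.00
Next $147,000 at 29% = $42,630.00
Remaining $86,191 at 22% = $18,962.02
Fee: $59,400.00 + $25,575.00 + $42,630.00 + $18,962.02 = $146,567.02
Referral share: 36.5% of $146,567.02 = $53,496.96; lead counsel retains $146,567.02 − $53,496.96 = $93,070.06.

$53,496.96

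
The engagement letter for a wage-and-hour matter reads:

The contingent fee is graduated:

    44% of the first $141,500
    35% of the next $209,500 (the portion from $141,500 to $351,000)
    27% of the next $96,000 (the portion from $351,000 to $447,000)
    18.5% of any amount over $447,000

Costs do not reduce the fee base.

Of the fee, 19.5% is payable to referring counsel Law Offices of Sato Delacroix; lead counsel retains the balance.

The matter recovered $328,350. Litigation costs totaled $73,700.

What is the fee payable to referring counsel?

$24,893.21

Fee base is the gross recovery, $328,350; costs are reimbursed separately.
First $141,500 at 44% = $62,260.00
Remaining $186,850 at 35% = $65,397.50
Fee: $62,260.00 + $65,397.50 = $127,657.50
Referral share: 19.5% of $127,657.50 = $24,893.21; lead counsel retains $127,657.50 − $24,893.21 = $102,764.29.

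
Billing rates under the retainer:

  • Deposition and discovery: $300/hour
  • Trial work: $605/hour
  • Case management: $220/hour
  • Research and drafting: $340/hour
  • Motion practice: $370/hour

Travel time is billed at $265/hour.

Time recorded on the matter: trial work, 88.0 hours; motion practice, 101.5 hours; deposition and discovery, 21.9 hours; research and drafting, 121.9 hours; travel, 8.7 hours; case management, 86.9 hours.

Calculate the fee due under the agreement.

Deposition and discovery: 21.9 × $300 = $6,570.00
Trial work: 88.0 × $605 = $53,240.00
Case management: 86.9 × $220 = $19,118.00
Research and drafting: 121.9 × $340 = $41,446.00
Motion practice: 101.5 × $370 = $37,555.00
Subtotal: $6,570.00 + $53,240.00 + $19,118.00 + $41,446.00 + $37,555.00 = $157,929.00
Travel: 8.7 × $265 = $2,305.50
Total: $157,929.00 + $2,305.50 = $160,234.50

$160,234.50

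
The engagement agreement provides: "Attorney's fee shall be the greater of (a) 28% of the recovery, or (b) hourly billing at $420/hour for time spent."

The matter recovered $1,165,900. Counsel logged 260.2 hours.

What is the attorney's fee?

(a) 28% of $1,165,900 = $326,452.00
(b) 260.2 × $420 = $109,284.00
The greater is (a): $326,452.00.

$326,452.00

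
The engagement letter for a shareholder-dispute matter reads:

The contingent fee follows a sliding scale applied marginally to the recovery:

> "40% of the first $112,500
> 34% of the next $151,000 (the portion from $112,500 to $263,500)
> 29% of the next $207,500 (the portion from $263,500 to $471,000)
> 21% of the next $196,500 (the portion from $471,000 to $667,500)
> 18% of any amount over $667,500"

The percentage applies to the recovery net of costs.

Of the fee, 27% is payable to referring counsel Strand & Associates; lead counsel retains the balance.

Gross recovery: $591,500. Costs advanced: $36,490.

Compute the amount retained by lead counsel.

Fee base (net of costs): $591,500 − $36,490 = $555,010
First $112,500 at 40% = $45,000.00
Next $151,000 at 34% = $51,340.00
Next $207,500 at 29% = $60,175.00
Remaining $84,010 at 21% = $17,642.10
Fee: $45,000.00 + $51,340.00 + $60,175.00 + $17,642.10 = $174,157.10
Referral share: 27% of $174,157.10 = $47,022.42; lead counsel retains $174,157.10 − $47,022.42 = $127,134.68.

$127,134.68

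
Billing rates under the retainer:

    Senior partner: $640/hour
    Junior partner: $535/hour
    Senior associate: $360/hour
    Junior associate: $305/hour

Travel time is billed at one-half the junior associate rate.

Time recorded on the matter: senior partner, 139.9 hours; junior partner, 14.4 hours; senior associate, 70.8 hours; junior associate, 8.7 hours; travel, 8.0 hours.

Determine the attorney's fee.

Senior partner: 139.9 × $640 = $89,536.00
Junior partner: 14.4 × $535 = $7,704.00
Senior associate: 70.8 × $360 = $25,488.00
Junior associate: 8.7 × $305 = $2,653.50
Subtotal: $89,536.00 + $7,704.00 + $25,488.00 + $2,653.50 = $125,381.50
Travel: 8.0 × ($305 ÷ 2) = 8.0 × $152.50 = $1,220.00
Total: $125,381.50 + $1,220.00 = $126,601.50

$126,601.50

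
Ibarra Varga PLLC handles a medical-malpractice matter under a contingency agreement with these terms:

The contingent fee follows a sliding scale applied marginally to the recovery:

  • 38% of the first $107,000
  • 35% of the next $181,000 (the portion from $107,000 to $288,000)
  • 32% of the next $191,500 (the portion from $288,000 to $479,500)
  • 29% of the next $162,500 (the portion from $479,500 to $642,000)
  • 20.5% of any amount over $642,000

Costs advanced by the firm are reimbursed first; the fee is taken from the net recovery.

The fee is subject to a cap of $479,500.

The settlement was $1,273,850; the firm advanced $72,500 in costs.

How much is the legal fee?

$327,081.75

Fee base (net of costs): $1,273,850 − $72,500 = $1,201,350
First $107,000 at 38% = $40,660.00
Next $181,000 at 35% = $63,350.00
Next $191,500 at 32% = $61,280.00
Next $162,500 at 29% = $47,125.00
Remaining $559,350 at 20.5% = $114,666.75
Fee: $40,660.00 + $63,350.00 + $61,280.00 + $47,125.00 + $114,666.75 = $327,081.75
$327,081.75 is under the $479,500 cap.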